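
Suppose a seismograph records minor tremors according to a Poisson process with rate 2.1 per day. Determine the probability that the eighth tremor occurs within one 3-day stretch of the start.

Over the interval, μ = 2.1 × 3 = 6.3 (a 3-day stretch = 3 days).
The eighth arrival falls in the interval iff at least 8 events occur there: P(S_8 ≤ t) = P(N ≥ 8) = 1 − P(N ≤ 7) ≈ 0.2983.

0.2983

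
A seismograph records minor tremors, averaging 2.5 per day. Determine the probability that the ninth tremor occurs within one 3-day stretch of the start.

0.3380

Over the interval, μ = 2.5 × 3 = 7.5 (a 3-day stretch = 3 days).
The ninth arrival falls in the interval iff at least 9 events occur there: P(S_9 ≤ t) = P(N ≥ 9) = 1 − P(N ≤ 8) ≈ 0.3380.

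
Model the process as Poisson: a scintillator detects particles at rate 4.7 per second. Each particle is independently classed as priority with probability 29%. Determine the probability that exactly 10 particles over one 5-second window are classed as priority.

0.0653

Thinning: the particles that are classed as priority themselves form a Poisson process with rate 0.29 × 4.7 = 1.363 per second.
Over the interval, μ = 1.363 × 5 = 6.815 (a 5-second window = 5 seconds).
P(N = 10) = e^(−6.815) · 6.815^10/10! ≈ 0.0653.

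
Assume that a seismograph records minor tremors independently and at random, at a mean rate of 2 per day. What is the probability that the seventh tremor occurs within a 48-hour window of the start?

Over the interval, μ = 2 × 2 = 4 (a 48-hour window = 2 days).
The seventh arrival falls in the interval iff at least 7 events occur there: P(S_7 ≤ t) = P(N ≥ 7) = 1 − P(N ≤ 6) ≈ 0.1107.

0.1107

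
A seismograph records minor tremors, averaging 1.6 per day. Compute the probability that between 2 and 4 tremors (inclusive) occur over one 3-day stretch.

Over the interval, μ = 1.6 × 3 = 4.8 (a 3-day stretch = 3 days).
P(2 ≤ N ≤ 4) = Σ_{j=2}^{4} e^(−4.8) · 4.8^j/j! ≈ 0.4285.

0.4285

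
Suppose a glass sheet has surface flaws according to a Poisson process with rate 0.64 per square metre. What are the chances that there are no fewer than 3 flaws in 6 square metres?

Over the interval, μ = 0.64 × 6 = 3.84 (6 square metres).
P(N ≥ 3) = 1 − P(N ≤ 2) = 1 − Σ_{j=0}^{2} e^(−μ) μ^j/j! ≈ 0.7375.

0.7375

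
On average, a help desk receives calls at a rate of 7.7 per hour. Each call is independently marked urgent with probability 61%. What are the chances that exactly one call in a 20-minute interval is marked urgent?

0.3271

Thinning: the calls that are marked urgent themselves form a Poisson process with rate 0.61 × 7.7 = 4.697 per hour.
Over the interval, μ = 4.697 × 1/3 ≈ 1.56567 (a 20-minute interval = 1/3 hours).
P(N = 1) = e^(−1.56567) · 1.56567^1/1! ≈ 0.3271.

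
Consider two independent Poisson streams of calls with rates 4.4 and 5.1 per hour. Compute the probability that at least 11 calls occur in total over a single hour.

0.3547

Independent Poisson processes superpose: combined rate λ = 4.4 + 5.1 = 9.5 per hour.
So μ = 9.5.
P(N ≥ 11) = 1 − P(N ≤ 10) ≈ 0.3547.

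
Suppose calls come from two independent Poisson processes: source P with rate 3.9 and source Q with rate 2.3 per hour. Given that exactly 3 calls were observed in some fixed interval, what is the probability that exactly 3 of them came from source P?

Given the total, each event is independently from source P with probability p = λ_P/(λ_P+λ_Q) = 3.9/6.2 ≈ 0.6290.
So K ~ Binomial(3, 3.9/6.2): P(K = 3) = C(3,3) · (3.9/6.2)^3 · (2.3/6.2)^0 ≈ 0.2489.

0.2489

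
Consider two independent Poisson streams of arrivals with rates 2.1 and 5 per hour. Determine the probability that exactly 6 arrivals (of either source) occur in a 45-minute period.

Independent Poisson processes superpose: combined rate λ = 2.1 + 5 = 7.1 per hour.
Over the interval, μ = 7.1 × 0.75 = 5.325 (a 45-minute period = 0.75 hours).
P(N = 6) = e^(−5.325) · 5.325^6/6! ≈ 0.1542.

0.1542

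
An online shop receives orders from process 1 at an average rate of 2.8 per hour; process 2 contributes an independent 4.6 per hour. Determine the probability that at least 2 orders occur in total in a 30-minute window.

Independent Poisson processes superpose: combined rate λ = 2.8 + 4.6 = 7.4 per hour.
Over the interval, μ = 7.4 × 0.5 = 3.7 (a 30-minute window = 0.5 hours).
P(N ≥ 2) = 1 − P(N ≤ 1) ≈ 0.8838.

0.8838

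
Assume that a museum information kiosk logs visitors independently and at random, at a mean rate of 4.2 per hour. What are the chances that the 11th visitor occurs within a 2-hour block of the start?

Over the interval, μ = 4.2 × 2 = 8.4 (a 2-hour block = 2 hours).
The 11th arrival falls in the interval iff at least 11 events occur there: P(S_11 ≤ t) = P(N ≥ 11) = 1 − P(N ≤ 10) ≈ 0.2257.

0.2257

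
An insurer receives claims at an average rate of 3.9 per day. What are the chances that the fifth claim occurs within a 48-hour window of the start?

0.8883

Over the interval, μ = 3.9 × 2 = 7.8 (a 48-hour window = 2 days).
The fifth arrival falls in the interval iff at least 5 events occur there: P(S_5 ≤ t) = P(N ≥ 5) = 1 − P(N ≤ 4) ≈ 0.8883.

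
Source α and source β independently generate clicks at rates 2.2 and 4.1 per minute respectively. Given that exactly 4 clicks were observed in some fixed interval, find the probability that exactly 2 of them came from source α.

Given the total, each event is independently from source α with probability p = λ_α/(λ_α+λ_β) = 2.2/6.3 ≈ 0.3492.
So K ~ Binomial(4, 2.2/6.3): P(K = 2) = C(4,2) · (2.2/6.3)^2 · (4.1/6.3)^2 ≈ 0.3099.

0.3099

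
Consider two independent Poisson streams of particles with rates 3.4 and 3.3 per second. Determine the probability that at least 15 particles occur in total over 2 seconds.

Independent Poisson processes superpose: combined rate λ = 3.4 + 3.3 = 6.7 per second.
Over the interval, μ = 6.7 × 2 = 13.4 (2 seconds).
P(N ≥ 15) = 1 − P(N ≤ 14) ≈ 0.3662.

0.3662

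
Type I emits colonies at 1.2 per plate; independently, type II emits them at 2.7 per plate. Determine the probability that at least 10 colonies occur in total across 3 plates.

Independent Poisson processes superpose: combined rate λ = 1.2 + 2.7 = 3.9 per plate.
Over the interval, μ = 3.9 × 3 = 11.7 (3 plates).
P(N ≥ 10) = 1 − P(N ≤ 9) ≈ 0.7304.

0.7304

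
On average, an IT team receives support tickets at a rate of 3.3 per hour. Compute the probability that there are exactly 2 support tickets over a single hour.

With mean μ = 3.3 per hour,
P(N = 2) = e^(−μ) μ^2/2! = e^(−3.3) · 3.3^2/2 ≈ 0.2008.

0.2008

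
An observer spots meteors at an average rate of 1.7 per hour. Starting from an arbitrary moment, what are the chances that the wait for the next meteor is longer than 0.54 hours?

The wait for the next event is exponential with rate λ = 1.7 per hour.
P(T > 0.54) = e^(−λt) = e^(−1.7 × 0.54) = e^(−0.918) ≈ 0.3993.

0.3993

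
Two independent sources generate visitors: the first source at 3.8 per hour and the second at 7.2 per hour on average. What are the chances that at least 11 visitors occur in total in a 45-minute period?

0.2097

Independent Poisson processes superpose: combined rate λ = 3.8 + 7.2 = 11 per hour.
Over the interval, μ = 11 × 0.75 = 8.25 (a 45-minute period = 0.75 hours).
P(N ≥ 11) = 1 − P(N ≤ 10) ≈ 0.2097.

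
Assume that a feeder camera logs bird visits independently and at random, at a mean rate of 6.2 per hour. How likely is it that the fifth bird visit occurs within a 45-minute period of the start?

Over the interval, μ = 6.2 × 0.75 = 4.65 (a 45-minute period = 0.75 hours).
The fifth arrival falls in the interval iff at least 5 events occur there: P(S_5 ≤ t) = P(N ≥ 5) = 1 − P(N ≤ 4) ≈ 0.4961.

0.4961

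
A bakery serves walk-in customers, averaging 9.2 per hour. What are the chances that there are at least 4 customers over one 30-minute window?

0.6743

Over the interval, μ = 9.2 × 0.5 = 4.6 (a 30-minute window = 0.5 hours).
P(N ≥ 4) = 1 − P(N ≤ 3) = 1 − Σ_{j=0}^{3} e^(−μ) μ^j/j! ≈ 0.6743.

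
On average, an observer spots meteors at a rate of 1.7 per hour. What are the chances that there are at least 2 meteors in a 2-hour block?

0.8532

Over the interval, μ = 1.7 × 2 = 3.4 (a 2-hour block = 2 hours).
P(N ≥ 2) = 1 − P(N ≤ 1) = 1 − Σ_{j=0}^{1} e^(−μ) μ^j/j! ≈ 0.8532.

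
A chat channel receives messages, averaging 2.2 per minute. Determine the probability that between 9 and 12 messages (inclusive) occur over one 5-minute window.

Over the interval, μ = 2.2 × 5 = 11 (a 5-minute window = 5 minutes).
P(9 ≤ N ≤ 12) = Σ_{j=9}^{12} e^(−11) · 11^j/j! ≈ 0.4567.

0.4567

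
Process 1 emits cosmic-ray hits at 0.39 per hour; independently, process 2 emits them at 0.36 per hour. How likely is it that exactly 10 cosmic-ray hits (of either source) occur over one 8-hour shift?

0.0413

Independent Poisson processes superpose: combined rate λ = 0.39 + 0.36 = 0.75 per hour.
Over the interval, μ = 0.75 × 8 = 6 (an 8-hour shift = 8 hours).
P(N = 10) = e^(−6) · 6^10/10! ≈ 0.0413.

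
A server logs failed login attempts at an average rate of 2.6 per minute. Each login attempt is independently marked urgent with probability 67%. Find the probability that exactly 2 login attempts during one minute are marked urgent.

Thinning: the login attempts that are marked urgent themselves form a Poisson process with rate 0.67 × 2.6 = 1.742 per minute.
So μ = 1.742.
P(N = 2) = e^(−1.742) · 1.742^2/2! ≈ 0.2658.

0.2658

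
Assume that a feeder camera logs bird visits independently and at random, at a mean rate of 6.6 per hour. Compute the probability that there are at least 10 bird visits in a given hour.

0.1314

With mean μ = 6.6 per hour,
P(N ≥ 10) = 1 − P(N ≤ 9) = 1 − Σ_{j=0}^{9} e^(−μ) μ^j/j! ≈ 0.1314.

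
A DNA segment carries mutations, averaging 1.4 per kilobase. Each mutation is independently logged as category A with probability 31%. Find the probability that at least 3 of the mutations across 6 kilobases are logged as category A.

Thinning: the mutations that are logged as category A themselves form a Poisson process with rate 0.31 × 1.4 = 0.434 per kilobase.
Over the interval, μ = 0.434 × 6 = 2.604 (6 kilobases).
P(N ≥ 3) = 1 − P(N ≤ 2) ≈ 0.4826.

0.4826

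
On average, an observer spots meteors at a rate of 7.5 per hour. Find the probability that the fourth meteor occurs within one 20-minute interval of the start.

0.2424

Over the interval, μ = 7.5 × 1/3 = 2.5 (a 20-minute interval = 1/3 hours).
The fourth arrival falls in the interval iff at least 4 events occur there: P(S_4 ≤ t) = P(N ≥ 4) = 1 − P(N ≤ 3) ≈ 0.2424.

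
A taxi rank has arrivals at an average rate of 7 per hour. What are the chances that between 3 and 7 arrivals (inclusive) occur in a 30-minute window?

Over the interval, μ = 7 × 0.5 = 3.5 (a 30-minute window = 0.5 hours).
P(3 ≤ N ≤ 7) = Σ_{j=3}^{7} e^(−3.5) · 3.5^j/j! ≈ 0.6524.

0.6524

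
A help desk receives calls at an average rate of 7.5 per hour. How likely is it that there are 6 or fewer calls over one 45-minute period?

0.6663

Over the interval, μ = 7.5 × 0.75 = 5.625 (a 45-minute period = 0.75 hours).
P(N ≤ 6) = Σ_{j=0}^{6} e^(−μ) μ^j/j! ≈ 0.6663.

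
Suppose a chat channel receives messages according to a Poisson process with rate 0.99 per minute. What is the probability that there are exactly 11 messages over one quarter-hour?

Over the interval, μ = 0.99 × 15 = 14.85 (a quarter-hour = 15 minutes).
P(N = 11) = e^(−μ) μ^11/11! = e^(−14.85) · 14.85^11/39916800 ≈ 0.0690.

0.0690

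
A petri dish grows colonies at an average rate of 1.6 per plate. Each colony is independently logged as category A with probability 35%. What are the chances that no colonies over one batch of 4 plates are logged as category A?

0.1065

Thinning: the colonies that are logged as category A themselves form a Poisson process with rate 0.35 × 1.6 = 0.56 per plate.
Over the interval, μ = 0.56 × 4 = 2.24 (a batch of 4 plates = 4 plates).
P(N = 0) = e^(−2.24) · 2.24^0/0! ≈ 0.1065.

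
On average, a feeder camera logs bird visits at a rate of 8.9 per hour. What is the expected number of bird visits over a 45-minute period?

6.675

E[N] = λt = 8.9 × 0.75 = 6.675 (a 45-minute period = 0.75 hours).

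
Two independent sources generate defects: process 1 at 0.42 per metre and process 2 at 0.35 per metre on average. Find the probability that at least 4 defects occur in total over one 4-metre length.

0.3707

Independent Poisson processes superpose: combined rate λ = 0.42 + 0.35 = 0.77 per metre.
Over the interval, μ = 0.77 × 4 = 3.08 (a 4-metre length = 4 metres).
P(N ≥ 4) = 1 − P(N ≤ 3) ≈ 0.3707.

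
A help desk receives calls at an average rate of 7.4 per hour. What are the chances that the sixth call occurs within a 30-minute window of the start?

0.1699

Over the interval, μ = 7.4 × 0.5 = 3.7 (a 30-minute window = 0.5 hours).
The sixth arrival falls in the interval iff at least 6 events occur there: P(S_6 ≤ t) = P(N ≥ 6) = 1 − P(N ≤ 5) ≈ 0.1699.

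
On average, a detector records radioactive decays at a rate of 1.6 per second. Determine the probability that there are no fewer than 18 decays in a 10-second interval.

0.3407

Over the interval, μ = 1.6 × 10 = 16 (a 10-second interval = 10 seconds).
P(N ≥ 18) = 1 − P(N ≤ 17) = 1 − Σ_{j=0}^{17} e^(−μ) μ^j/j! ≈ 0.3407.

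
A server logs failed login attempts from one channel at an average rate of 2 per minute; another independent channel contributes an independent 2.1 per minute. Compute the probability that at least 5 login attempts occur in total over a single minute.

0.3907

Independent Poisson processes superpose: combined rate λ = 2 + 2.1 = 4.1 per minute.
So μ = 4.1.
P(N ≥ 5) = 1 − P(N ≤ 4) ≈ 0.3907.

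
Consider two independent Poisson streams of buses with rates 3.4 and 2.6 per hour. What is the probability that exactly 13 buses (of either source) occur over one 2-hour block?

0.1056

Independent Poisson processes superpose: combined rate λ = 3.4 + 2.6 = 6 per hour.
Over the interval, μ = 6 × 2 = 12 (a 2-hour block = 2 hours).
P(N = 13) = e^(−12) · 12^13/13! ≈ 0.1056.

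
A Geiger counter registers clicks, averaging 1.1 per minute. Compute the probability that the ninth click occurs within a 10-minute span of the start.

0.7680

Over the interval, μ = 1.1 × 10 = 11 (a 10-minute span = 10 minutes).
The ninth arrival falls in the interval iff at least 9 events occur there: P(S_9 ≤ t) = P(N ≥ 9) = 1 − P(N ≤ 8) ≈ 0.7680.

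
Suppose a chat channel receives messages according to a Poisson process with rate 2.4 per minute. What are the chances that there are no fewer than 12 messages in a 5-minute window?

Over the interval, μ = 2.4 × 5 = 12 (a 5-minute window = 5 minutes).
P(N ≥ 12) = 1 − P(N ≤ 11) = 1 − Σ_{j=0}^{11} e^(−μ) μ^j/j! ≈ 0.5384.

0.5384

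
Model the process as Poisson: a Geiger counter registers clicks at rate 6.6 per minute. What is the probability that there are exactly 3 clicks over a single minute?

With mean μ = 6.6 per minute,
P(N = 3) = e^(−μ) μ^3/3! = e^(−6.6) · 6.6^3/6 ≈ 0.0652.

0.0652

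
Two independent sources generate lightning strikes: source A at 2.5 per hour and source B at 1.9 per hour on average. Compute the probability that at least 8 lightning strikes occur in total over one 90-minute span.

Independent Poisson processes superpose: combined rate λ = 2.5 + 1.9 = 4.4 per hour.
Over the interval, μ = 4.4 × 1.5 = 6.6 (a 90-minute span = 1.5 hours).
P(N ≥ 8) = 1 − P(N ≤ 7) ≈ 0.3419.

0.3419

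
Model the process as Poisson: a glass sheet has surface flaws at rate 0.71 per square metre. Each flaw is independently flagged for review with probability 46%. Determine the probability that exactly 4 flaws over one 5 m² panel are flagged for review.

0.0579

Thinning: the flaws that are flagged for review themselves form a Poisson process with rate 0.46 × 0.71 = 0.3266 per square metre.
Over the interval, μ = 0.3266 × 5 = 1.633 (a 5 m² panel = 5 square metres).
P(N = 4) = e^(−1.633) · 1.633^4/4! ≈ 0.0579.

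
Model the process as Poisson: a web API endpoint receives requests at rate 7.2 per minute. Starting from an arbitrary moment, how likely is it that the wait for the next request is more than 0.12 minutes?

0.4215

The wait for the next event is exponential with rate λ = 7.2 per minute.
P(T > 0.12) = e^(−λt) = e^(−7.2 × 0.12) = e^(−0.864) ≈ 0.4215.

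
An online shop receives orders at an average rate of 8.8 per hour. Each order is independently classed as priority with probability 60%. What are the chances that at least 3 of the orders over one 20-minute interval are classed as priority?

Thinning: the orders that are classed as priority themselves form a Poisson process with rate 0.6 × 8.8 = 5.28 per hour.
Over the interval, μ = 5.28 × 1/3 = 1.76 (a 20-minute interval = 1/3 hours).
P(N ≥ 3) = 1 − P(N ≤ 2) ≈ 0.2587.

0.2587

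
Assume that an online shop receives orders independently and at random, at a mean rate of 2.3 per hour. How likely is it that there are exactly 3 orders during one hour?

0.2033

With mean μ = 2.3 per hour,
P(N = 3) = e^(−μ) μ^3/3! = e^(−2.3) · 2.3^3/6 ≈ 0.2033.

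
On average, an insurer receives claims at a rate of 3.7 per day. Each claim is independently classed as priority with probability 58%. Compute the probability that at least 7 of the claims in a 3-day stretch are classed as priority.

Thinning: the claims that are classed as priority themselves form a Poisson process with rate 0.58 × 3.7 = 2.146 per day.
Over the interval, μ = 2.146 × 3 = 6.438 (a 3-day stretch = 3 days).
P(N ≥ 7) = 1 − P(N ≤ 6) ≈ 0.4637.

0.4637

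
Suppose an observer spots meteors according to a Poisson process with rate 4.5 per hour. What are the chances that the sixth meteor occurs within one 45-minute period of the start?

Over the interval, μ = 4.5 × 0.75 = 3.375 (a 45-minute period = 0.75 hours).
The sixth arrival falls in the interval iff at least 6 events occur there: P(S_6 ≤ t) = P(N ≥ 6) = 1 − P(N ≤ 5) ≈ 0.1263.

0.1263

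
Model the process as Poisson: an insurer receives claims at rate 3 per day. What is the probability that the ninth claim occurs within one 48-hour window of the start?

0.1528

Over the interval, μ = 3 × 2 = 6 (a 48-hour window = 2 days).
The ninth arrival falls in the interval iff at least 9 events occur there: P(S_9 ≤ t) = P(N ≥ 9) = 1 − P(N ≤ 8) ≈ 0.1528.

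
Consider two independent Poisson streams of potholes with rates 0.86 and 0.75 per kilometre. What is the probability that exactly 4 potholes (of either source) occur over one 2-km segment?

Independent Poisson processes superpose: combined rate λ = 0.86 + 0.75 = 1.61 per kilometre.
Over the interval, μ = 1.61 × 2 = 3.22 (a 2-km segment = 2 kilometres).
P(N = 4) = e^(−3.22) · 3.22^4/4! ≈ 0.1790.

0.1790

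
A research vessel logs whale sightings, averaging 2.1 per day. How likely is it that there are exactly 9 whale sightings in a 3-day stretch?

Over the interval, μ = 2.1 × 3 = 6.3 (a 3-day stretch = 3 days).
P(N = 9) = e^(−μ) μ^9/9! = e^(−6.3) · 6.3^9/362880 ≈ 0.0791.

0.0791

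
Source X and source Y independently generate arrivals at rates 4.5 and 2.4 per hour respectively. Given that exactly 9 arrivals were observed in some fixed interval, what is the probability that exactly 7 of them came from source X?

Given the total, each event is independently from source X with probability p = λ_X/(λ_X+λ_Y) = 4.5/6.9 ≈ 0.6522.
So K ~ Binomial(9, 4.5/6.9): P(K = 7) = C(9,7) · (4.5/6.9)^7 · (2.4/6.9)^2 ≈ 0.2186.

0.2186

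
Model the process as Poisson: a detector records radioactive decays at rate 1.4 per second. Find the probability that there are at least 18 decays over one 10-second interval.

0.1728

Over the interval, μ = 1.4 × 10 = 14 (a 10-second interval = 10 seconds).
P(N ≥ 18) = 1 − P(N ≤ 17) = 1 − Σ_{j=0}^{17} e^(−μ) μ^j/j! ≈ 0.1728.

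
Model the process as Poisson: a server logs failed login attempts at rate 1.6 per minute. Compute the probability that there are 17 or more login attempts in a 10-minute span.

Over the interval, μ = 1.6 × 10 = 16 (a 10-minute span = 10 minutes).
P(N ≥ 17) = 1 − P(N ≤ 16) = 1 − Σ_{j=0}^{16} e^(−μ) μ^j/j! ≈ 0.4340.

0.4340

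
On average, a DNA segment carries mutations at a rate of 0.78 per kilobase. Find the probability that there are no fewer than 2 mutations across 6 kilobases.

Over the interval, μ = 0.78 × 6 = 4.68 (6 kilobases).
P(N ≥ 2) = 1 − P(N ≤ 1) = 1 − Σ_{j=0}^{1} e^(−μ) μ^j/j! ≈ 0.9473.

0.9473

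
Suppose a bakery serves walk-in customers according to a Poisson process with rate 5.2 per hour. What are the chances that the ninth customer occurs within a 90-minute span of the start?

Over the interval, μ = 5.2 × 1.5 = 7.8 (a 90-minute span = 1.5 hours).
The ninth arrival falls in the interval iff at least 9 events occur there: P(S_9 ≤ t) = P(N ≥ 9) = 1 − P(N ≤ 8) ≈ 0.3796.

0.3796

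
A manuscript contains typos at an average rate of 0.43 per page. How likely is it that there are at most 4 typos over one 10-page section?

Over the interval, μ = 0.43 × 10 = 4.3 (a 10-page section = 10 pages).
P(N ≤ 4) = Σ_{j=0}^{4} e^(−μ) μ^j/j! ≈ 0.5704.

0.5704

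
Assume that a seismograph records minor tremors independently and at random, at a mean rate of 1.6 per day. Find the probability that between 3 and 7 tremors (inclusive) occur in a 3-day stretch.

Over the interval, μ = 1.6 × 3 = 4.8 (a 3-day stretch = 3 days).
P(3 ≤ N ≤ 7) = Σ_{j=3}^{7} e^(−4.8) · 4.8^j/j! ≈ 0.7441.

0.7441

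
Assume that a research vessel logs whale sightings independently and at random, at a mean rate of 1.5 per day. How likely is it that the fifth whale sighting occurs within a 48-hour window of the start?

Over the interval, μ = 1.5 × 2 = 3 (a 48-hour window = 2 days).
The fifth arrival falls in the interval iff at least 5 events occur there: P(S_5 ≤ t) = P(N ≥ 5) = 1 − P(N ≤ 4) ≈ 0.1847.

0.1847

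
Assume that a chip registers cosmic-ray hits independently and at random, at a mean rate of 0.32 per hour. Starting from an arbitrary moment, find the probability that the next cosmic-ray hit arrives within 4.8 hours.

0.7848

Inter-arrival times are exponential with rate λ = 0.32 per hour.
P(T ≤ 4.8) = 1 − e^(−λt) = 1 − e^(−0.32 × 4.8) = 1 − e^(−1.536) ≈ 0.7848.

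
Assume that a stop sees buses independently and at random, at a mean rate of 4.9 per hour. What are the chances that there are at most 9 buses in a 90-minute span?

Over the interval, μ = 4.9 × 1.5 = 7.35 (a 90-minute span = 1.5 hours).
P(N ≤ 9) = Σ_{j=0}^{9} e^(−μ) μ^j/j! ≈ 0.7933.

0.7933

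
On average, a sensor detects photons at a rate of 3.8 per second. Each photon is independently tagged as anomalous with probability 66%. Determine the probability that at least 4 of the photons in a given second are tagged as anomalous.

0.2441

Thinning: the photons that are tagged as anomalous themselves form a Poisson process with rate 0.66 × 3.8 = 2.508 per second.
So μ = 2.508.
P(N ≥ 4) = 1 − P(N ≤ 3) ≈ 0.2441.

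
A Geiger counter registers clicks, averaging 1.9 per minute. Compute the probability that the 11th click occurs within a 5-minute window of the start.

Over the interval, μ = 1.9 × 5 = 9.5 (a 5-minute window = 5 minutes).
The 11th arrival falls in the interval iff at least 11 events occur there: P(S_11 ≤ t) = P(N ≥ 11) = 1 − P(N ≤ 10) ≈ 0.3547.

0.3547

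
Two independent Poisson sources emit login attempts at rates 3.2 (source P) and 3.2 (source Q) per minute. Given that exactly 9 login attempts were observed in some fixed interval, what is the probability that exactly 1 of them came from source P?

0.0176

Given the total, each event is independently from source P with probability p = λ_P/(λ_P+λ_Q) = 3.2/6.4 = 0.5000.
So K ~ Binomial(9, 3.2/6.4): P(K = 1) = C(9,1) · (3.2/6.4)^1 · (3.2/6.4)^8 ≈ 0.0176.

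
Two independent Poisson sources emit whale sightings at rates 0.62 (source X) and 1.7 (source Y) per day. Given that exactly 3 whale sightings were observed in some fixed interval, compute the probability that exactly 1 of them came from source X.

0.4305

Given the total, each event is independently from source X with probability p = λ_X/(λ_X+λ_Y) = 0.62/2.32 ≈ 0.2672.
So K ~ Binomial(3, 0.62/2.32): P(K = 1) = C(3,1) · (0.62/2.32)^1 · (1.7/2.32)^2 ≈ 0.4305.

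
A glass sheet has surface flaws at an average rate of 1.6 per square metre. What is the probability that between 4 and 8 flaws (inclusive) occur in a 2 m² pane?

Over the interval, μ = 1.6 × 2 = 3.2 (a 2 m² pane = 2 square metres).
P(4 ≤ N ≤ 8) = Σ_{j=4}^{8} e^(−3.2) · 3.2^j/j! ≈ 0.3918.

0.3918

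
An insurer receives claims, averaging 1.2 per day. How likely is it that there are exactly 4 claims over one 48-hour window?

0.1254

Over the interval, μ = 1.2 × 2 = 2.4 (a 48-hour window = 2 days).
P(N = 4) = e^(−μ) μ^4/4! = e^(−2.4) · 2.4^4/24 ≈ 0.1254.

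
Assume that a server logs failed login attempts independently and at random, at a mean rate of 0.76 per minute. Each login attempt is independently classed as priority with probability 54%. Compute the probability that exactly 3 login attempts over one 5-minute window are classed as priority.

0.1850

Thinning: the login attempts that are classed as priority themselves form a Poisson process with rate 0.54 × 0.76 = 0.4104 per minute.
Over the interval, μ = 0.4104 × 5 = 2.052 (a 5-minute window = 5 minutes).
P(N = 3) = e^(−2.052) · 2.052^3/3! ≈ 0.1850.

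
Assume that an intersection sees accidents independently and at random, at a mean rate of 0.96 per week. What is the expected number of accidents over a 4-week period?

E[N] = λt = 0.96 × 4 = 3.84 (a 4-week period = 4 weeks).

3.84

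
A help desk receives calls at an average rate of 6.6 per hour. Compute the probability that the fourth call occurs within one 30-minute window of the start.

0.4197

Over the interval, μ = 6.6 × 0.5 = 3.3 (a 30-minute window = 0.5 hours).
The fourth arrival falls in the interval iff at least 4 events occur there: P(S_4 ≤ t) = P(N ≥ 4) = 1 − P(N ≤ 3) ≈ 0.4197.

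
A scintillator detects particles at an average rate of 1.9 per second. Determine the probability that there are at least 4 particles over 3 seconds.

Over the interval, μ = 1.9 × 3 = 5.7 (3 seconds).
P(N ≥ 4) = 1 − P(N ≤ 3) = 1 − Σ_{j=0}^{3} e^(−μ) μ^j/j! ≈ 0.8200.

0.8200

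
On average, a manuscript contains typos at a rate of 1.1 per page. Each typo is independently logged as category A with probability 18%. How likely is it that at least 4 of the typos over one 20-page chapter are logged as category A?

0.5587

Thinning: the typos that are logged as category A themselves form a Poisson process with rate 0.18 × 1.1 = 0.198 per page.
Over the interval, μ = 0.198 × 20 = 3.96 (a 20-page chapter = 20 pages).
P(N ≥ 4) = 1 − P(N ≤ 3) ≈ 0.5587.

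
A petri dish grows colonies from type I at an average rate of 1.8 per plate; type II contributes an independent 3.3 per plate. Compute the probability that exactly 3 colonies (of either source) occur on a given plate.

0.1348

Independent Poisson processes superpose: combined rate λ = 1.8 + 3.3 = 5.1 per plate.
So μ = 5.1.
P(N = 3) = e^(−5.1) · 5.1^3/3! ≈ 0.1348.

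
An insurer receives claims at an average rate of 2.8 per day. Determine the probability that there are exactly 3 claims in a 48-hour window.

0.1082

Over the interval, μ = 2.8 × 2 = 5.6 (a 48-hour window = 2 days).
P(N = 3) = e^(−μ) μ^3/3! = e^(−5.6) · 5.6^3/6 ≈ 0.1082.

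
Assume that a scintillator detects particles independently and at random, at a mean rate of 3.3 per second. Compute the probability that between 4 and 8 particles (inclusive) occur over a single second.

0.4127

With mean μ = 3.3 per second,
P(4 ≤ N ≤ 8) = Σ_{j=4}^{8} e^(−3.3) · 3.3^j/j! ≈ 0.4127.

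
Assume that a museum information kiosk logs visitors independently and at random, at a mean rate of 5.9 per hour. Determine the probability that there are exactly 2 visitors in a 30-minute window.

0.2277

Over the interval, μ = 5.9 × 0.5 = 2.95 (a 30-minute window = 0.5 hours).
P(N = 2) = e^(−μ) μ^2/2! = e^(−2.95) · 2.95^2/2 ≈ 0.2277.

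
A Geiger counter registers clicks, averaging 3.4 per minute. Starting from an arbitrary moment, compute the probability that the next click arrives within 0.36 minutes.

Inter-arrival times are exponential with rate λ = 3.4 per minute.
P(T ≤ 0.36) = 1 − e^(−λt) = 1 − e^(−3.4 × 0.36) = 1 − e^(−1.224) ≈ 0.7059.

0.7059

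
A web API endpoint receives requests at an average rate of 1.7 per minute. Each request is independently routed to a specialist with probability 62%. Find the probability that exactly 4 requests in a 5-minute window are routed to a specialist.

Thinning: the requests that are routed to a specialist themselves form a Poisson process with rate 0.62 × 1.7 = 1.054 per minute.
Over the interval, μ = 1.054 × 5 = 5.27 (a 5-minute window = 5 minutes).
P(N = 4) = e^(−5.27) · 5.27^4/4! ≈ 0.1653.

0.1653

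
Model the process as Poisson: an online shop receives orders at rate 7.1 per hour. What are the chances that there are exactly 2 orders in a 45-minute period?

Over the interval, μ = 7.1 × 0.75 = 5.325 (a 45-minute period = 0.75 hours).
P(N = 2) = e^(−μ) μ^2/2! = e^(−5.325) · 5.325^2/2 ≈ 0.0690.

0.0690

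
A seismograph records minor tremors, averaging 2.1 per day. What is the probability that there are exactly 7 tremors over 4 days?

Over the interval, μ = 2.1 × 4 = 8.4 (4 days).
P(N = 7) = e^(−μ) μ^7/7! = e^(−8.4) · 8.4^7/5040 ≈ 0.1317.

0.1317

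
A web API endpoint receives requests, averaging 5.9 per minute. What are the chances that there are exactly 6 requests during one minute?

With mean μ = 5.9 per minute,
P(N = 6) = e^(−μ) μ^6/6! = e^(−5.9) · 5.9^6/720 ≈ 0.1605.

0.1605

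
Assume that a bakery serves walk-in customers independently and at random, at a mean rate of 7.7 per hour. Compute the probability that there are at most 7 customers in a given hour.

0.4956

With mean μ = 7.7 per hour,
P(N ≤ 7) = Σ_{j=0}^{7} e^(−μ) μ^j/j! ≈ 0.4956.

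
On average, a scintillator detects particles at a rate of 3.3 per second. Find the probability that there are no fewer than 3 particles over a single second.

With mean μ = 3.3 per second,
P(N ≥ 3) = 1 − P(N ≤ 2) = 1 − Σ_{j=0}^{2} e^(−μ) μ^j/j! ≈ 0.6406.

0.6406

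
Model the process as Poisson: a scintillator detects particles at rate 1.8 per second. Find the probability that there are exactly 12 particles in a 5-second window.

Over the interval, μ = 1.8 × 5 = 9 (a 5-second window = 5 seconds).
P(N = 12) = e^(−μ) μ^12/12! = e^(−9) · 9^12/479001600 ≈ 0.0728.

0.0728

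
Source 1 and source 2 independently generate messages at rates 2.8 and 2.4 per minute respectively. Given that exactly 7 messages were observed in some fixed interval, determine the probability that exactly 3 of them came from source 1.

Given the total, each event is independently from source 1 with probability p = λ_1/(λ_1+λ_2) = 2.8/5.2 ≈ 0.5385.
So K ~ Binomial(7, 2.8/5.2): P(K = 3) = C(7,3) · (2.8/5.2)^3 · (2.4/5.2)^4 ≈ 0.2479.

0.2479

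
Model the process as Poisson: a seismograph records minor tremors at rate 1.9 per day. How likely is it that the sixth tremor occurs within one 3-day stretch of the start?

Over the interval, μ = 1.9 × 3 = 5.7 (a 3-day stretch = 3 days).
The sixth arrival falls in the interval iff at least 6 events occur there: P(S_6 ≤ t) = P(N ≥ 6) = 1 − P(N ≤ 5) ≈ 0.5050.

0.5050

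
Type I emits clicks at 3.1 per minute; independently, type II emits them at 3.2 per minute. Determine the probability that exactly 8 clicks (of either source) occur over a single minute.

0.1130

Independent Poisson processes superpose: combined rate λ = 3.1 + 3.2 = 6.3 per minute.
So μ = 6.3.
P(N = 8) = e^(−6.3) · 6.3^8/8! ≈ 0.1130.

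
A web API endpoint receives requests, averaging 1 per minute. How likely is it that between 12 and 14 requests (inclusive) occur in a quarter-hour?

Over the interval, μ = 1 × 15 = 15 (a quarter-hour = 15 minutes).
P(12 ≤ N ≤ 14) = Σ_{j=12}^{14} e^(−15) · 15^j/j! ≈ 0.2809.

0.2809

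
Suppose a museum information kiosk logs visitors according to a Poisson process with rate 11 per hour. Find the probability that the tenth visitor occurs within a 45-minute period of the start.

0.3148

Over the interval, μ = 11 × 0.75 = 8.25 (a 45-minute period = 0.75 hours).
The tenth arrival falls in the interval iff at least 10 events occur there: P(S_10 ≤ t) = P(N ≥ 10) = 1 − P(N ≤ 9) ≈ 0.3148.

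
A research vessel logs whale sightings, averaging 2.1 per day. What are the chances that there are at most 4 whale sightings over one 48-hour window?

0.5898

Over the interval, μ = 2.1 × 2 = 4.2 (a 48-hour window = 2 days).
P(N ≤ 4) = Σ_{j=0}^{4} e^(−μ) μ^j/j! ≈ 0.5898.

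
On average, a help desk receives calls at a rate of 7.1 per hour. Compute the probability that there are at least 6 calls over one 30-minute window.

Over the interval, μ = 7.1 × 0.5 = 3.55 (a 30-minute window = 0.5 hours).
P(N ≥ 6) = 1 − P(N ≤ 5) = 1 − Σ_{j=0}^{5} e^(−μ) μ^j/j! ≈ 0.1491.

0.1491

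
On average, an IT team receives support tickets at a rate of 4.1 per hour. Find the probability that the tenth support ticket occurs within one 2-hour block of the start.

Over the interval, μ = 4.1 × 2 = 8.2 (a 2-hour block = 2 hours).
The tenth arrival falls in the interval iff at least 10 events occur there: P(S_10 ≤ t) = P(N ≥ 10) = 1 − P(N ≤ 9) ≈ 0.3085.

0.3085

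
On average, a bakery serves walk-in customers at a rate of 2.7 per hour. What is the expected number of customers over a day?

64.8

E[N] = λt = 2.7 × 24 = 64.8 (a day = 24 hours).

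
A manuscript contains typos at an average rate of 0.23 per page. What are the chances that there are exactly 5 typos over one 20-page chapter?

Over the interval, μ = 0.23 × 20 = 4.6 (a 20-page chapter = 20 pages).
P(N = 5) = e^(−μ) μ^5/5! = e^(−4.6) · 4.6^5/120 ≈ 0.1725.

0.1725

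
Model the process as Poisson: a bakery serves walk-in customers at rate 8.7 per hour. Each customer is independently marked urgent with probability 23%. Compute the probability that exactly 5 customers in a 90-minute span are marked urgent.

Thinning: the customers that are marked urgent themselves form a Poisson process with rate 0.23 × 8.7 = 2.001 per hour.
Over the interval, μ = 2.001 × 1.5 = 3.0015 (a 90-minute span = 1.5 hours).
P(N = 5) = e^(−3.0015) · 3.0015^5/5! ≈ 0.1009.

0.1009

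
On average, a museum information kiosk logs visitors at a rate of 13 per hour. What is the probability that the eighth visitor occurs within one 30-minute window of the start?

0.3272

Over the interval, μ = 13 × 0.5 = 6.5 (a 30-minute window = 0.5 hours).
The eighth arrival falls in the interval iff at least 8 events occur there: P(S_8 ≤ t) = P(N ≥ 8) = 1 − P(N ≤ 7) ≈ 0.3272.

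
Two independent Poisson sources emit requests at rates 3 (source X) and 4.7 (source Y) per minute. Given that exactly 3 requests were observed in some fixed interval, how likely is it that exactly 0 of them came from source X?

Given the total, each event is independently from source X with probability p = λ_X/(λ_X+λ_Y) = 3/7.7 ≈ 0.3896.
So K ~ Binomial(3, 3/7.7): P(K = 0) = C(3,0) · (3/7.7)^0 · (4.7/7.7)^3 ≈ 0.2274.

0.2274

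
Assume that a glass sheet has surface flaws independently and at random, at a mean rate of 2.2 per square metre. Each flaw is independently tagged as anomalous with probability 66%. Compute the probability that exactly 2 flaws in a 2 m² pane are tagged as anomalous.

Thinning: the flaws that are tagged as anomalous themselves form a Poisson process with rate 0.66 × 2.2 = 1.452 per square metre.
Over the interval, μ = 1.452 × 2 = 2.904 (a 2 m² pane = 2 square metres).
P(N = 2) = e^(−2.904) · 2.904^2/2! ≈ 0.2311.

0.2311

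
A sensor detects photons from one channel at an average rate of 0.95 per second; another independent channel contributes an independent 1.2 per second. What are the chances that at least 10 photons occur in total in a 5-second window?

Independent Poisson processes superpose: combined rate λ = 0.95 + 1.2 = 2.15 per second.
Over the interval, μ = 2.15 × 5 = 10.75 (a 5-second window = 5 seconds).
P(N ≥ 10) = 1 − P(N ≤ 9) ≈ 0.6318.

0.6318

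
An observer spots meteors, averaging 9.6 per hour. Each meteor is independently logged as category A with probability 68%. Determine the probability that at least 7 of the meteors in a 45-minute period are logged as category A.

Thinning: the meteors that are logged as category A themselves form a Poisson process with rate 0.68 × 9.6 = 6.528 per hour.
Over the interval, μ = 6.528 × 0.75 = 4.896 (a 45-minute period = 0.75 hours).
P(N ≥ 7) = 1 − P(N ≤ 6) ≈ 0.2228.

0.2228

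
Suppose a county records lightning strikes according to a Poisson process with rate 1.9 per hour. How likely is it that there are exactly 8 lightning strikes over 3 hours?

0.0925

Over the interval, μ = 1.9 × 3 = 5.7 (3 hours).
P(N = 8) = e^(−μ) μ^8/8! = e^(−5.7) · 5.7^8/40320 ≈ 0.0925.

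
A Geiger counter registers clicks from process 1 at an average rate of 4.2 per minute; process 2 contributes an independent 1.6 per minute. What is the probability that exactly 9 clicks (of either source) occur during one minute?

Independent Poisson processes superpose: combined rate λ = 4.2 + 1.6 = 5.8 per minute.
So μ = 5.8.
P(N = 9) = e^(−5.8) · 5.8^9/9! ≈ 0.0620.

0.0620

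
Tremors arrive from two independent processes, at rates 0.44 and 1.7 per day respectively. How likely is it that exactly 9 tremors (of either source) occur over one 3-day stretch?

0.0832

Independent Poisson processes superpose: combined rate λ = 0.44 + 1.7 = 2.14 per day.
Over the interval, μ = 2.14 × 3 = 6.42 (a 3-day stretch = 3 days).
P(N = 9) = e^(−6.42) · 6.42^9/9! ≈ 0.0832.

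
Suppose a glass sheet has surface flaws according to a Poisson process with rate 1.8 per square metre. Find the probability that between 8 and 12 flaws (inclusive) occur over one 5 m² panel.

0.5519

Over the interval, μ = 1.8 × 5 = 9 (a 5 m² panel = 5 square metres).
P(8 ≤ N ≤ 12) = Σ_{j=8}^{12} e^(−9) · 9^j/j! ≈ 0.5519.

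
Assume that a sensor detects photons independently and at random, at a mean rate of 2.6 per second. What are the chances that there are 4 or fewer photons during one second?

With mean μ = 2.6 per second,
P(N ≤ 4) = Σ_{j=0}^{4} e^(−μ) μ^j/j! ≈ 0.8774.

0.8774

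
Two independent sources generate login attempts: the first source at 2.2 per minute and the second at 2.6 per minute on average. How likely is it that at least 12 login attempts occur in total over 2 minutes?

Independent Poisson processes superpose: combined rate λ = 2.2 + 2.6 = 4.8 per minute.
Over the interval, μ = 4.8 × 2 = 9.6 (2 minutes).
P(N ≥ 12) = 1 − P(N ≤ 11) ≈ 0.2588.

0.2588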